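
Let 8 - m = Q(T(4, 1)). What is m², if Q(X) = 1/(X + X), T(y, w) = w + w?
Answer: 961/16 ≈ 60.063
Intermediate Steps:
T(y, w) = 2*w
Q(X) = 1/(2*X)
m = 31/4 (m = 8 - 1/(2*(2*1)) = 8 - 1/(2*2) = 8 - 1*¼ = 8 - ¼ = 31/4 ≈ 7.7500)
m² = (31/4)² = 961/16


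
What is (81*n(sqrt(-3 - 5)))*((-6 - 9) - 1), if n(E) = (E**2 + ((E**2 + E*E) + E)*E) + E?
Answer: 20736 + 38880*I*sqrt(2) ≈ 20736.0 + 54985.0*I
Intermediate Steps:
n(E) = E + E**2 + E*(E + 2*E**2) (n(E) = (E**2 + ((E**2 + E**2) + E)*E) + E = (E**2 + (2*E**2 + E)*E) + E = (E**2 + (E + 2*E**2)*E) + E = (E**2 + E*(E + 2*E**2)) + E = E + E**2 + E*(E + 2*E**2))
(81*n(sqrt(-3 - 5)))*((-6 - 9) - 1) = (81*(sqrt(-3 - 5)*(1 + 2*sqrt(-3 - 5) + 2*(sqrt(-3 - 5))**2)))*((-6 - 9) - 1) = (81*(sqrt(-8)*(1 + 2*sqrt(-8) + 2*(sqrt(-8))**2)))*(-15 - 1) = (81*((2*I*sqrt(2))*(1 + 2*(2*I*sqrt(2)) + 2*(2*I*sqrt(2))**2)))*(-16) = (81*((2*I*sqrt(2))*(1 + 4*I*sqrt(2) + 2*(-8))))*(-16) = (81*((2*I*sqrt(2))*(1 + 4*I*sqrt(2) - 16)))*(-16) = (81*((2*I*sqrt(2))*(-15 + 4*I*sqrt(2))))*(-16) = (81*(2*I*sqrt(2)*(-15 + 4*I*sqrt(2))))*(-16) = (162*I*sqrt(2)*(-15 + 4*I*sqrt(2)))*(-16) = -2592*I*sqrt(2)*(-15 + 4*I*sqrt(2))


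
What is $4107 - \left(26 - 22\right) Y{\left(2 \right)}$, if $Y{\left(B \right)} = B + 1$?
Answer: $4095$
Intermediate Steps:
$Y{\left(B \right)} = 1 + B$
$4107 - \left(26 - 22\right) Y{\left(2 \right)} = 4107 - \left(26 - 22\right) \left(1 + 2\right) = 4107 - 4 \cdot 3 = 4107 - 12 = 4095$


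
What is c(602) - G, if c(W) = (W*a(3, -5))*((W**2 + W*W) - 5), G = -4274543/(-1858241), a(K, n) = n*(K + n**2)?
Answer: -16216178164947569/265463 ≈ -6.1086e+10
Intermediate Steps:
G = 610649/265463 (G = -4274543*(-1/1858241) = 610649/265463 ≈ 2.3003)
c(W) = -140*W*(-5 + 2*W**2) (c(W) = (W*(-5*(3 + (-5)**2)))*((W**2 + W*W) - 5) = (W*(-5*(3 + 25)))*((W**2 + W**2) - 5) = (W*(-5*28))*(2*W**2 - 5) = (W*(-140))*(-5 + 2*W**2) = (-140*W)*(-5 + 2*W**2) = -140*W*(-5 + 2*W**2))
c(602) - G = (-280*602**3 + 700*602) - 1*610649/265463 = (-280*218167208 + 421400) - 610649/265463 = (-61086818240 + 421400) - 610649/265463 = -61086396840 - 610649/265463 = -16216178164947569/265463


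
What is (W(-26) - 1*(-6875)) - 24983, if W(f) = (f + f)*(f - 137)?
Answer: -9632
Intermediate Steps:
W(f) = 2*f*(-137 + f) (W(f) = (2*f)*(-137 + f) = 2*f*(-137 + f))
(W(-26) - 1*(-6875)) - 24983 = (2*(-26)*(-137 - 26) - 1*(-6875)) - 24983 = (2*(-26)*(-163) + 6875) - 24983 = (8476 + 6875) - 24983 = 15351 - 24983 = -9632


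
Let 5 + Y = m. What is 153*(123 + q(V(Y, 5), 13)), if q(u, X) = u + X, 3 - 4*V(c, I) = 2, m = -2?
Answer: 83385/4 ≈ 20846.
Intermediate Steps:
Y = -7 (Y = -5 - 2 = -7)
V(c, I) = 1/4 (V(c, I) = 3/4 - 1/4*2 = 3/4 - 1/2 = 1/4)
q(u, X) = X + u
153*(123 + q(V(Y, 5), 13)) = 153*(123 + (13 + 1/4)) = 153*(123 + 53/4) = 153*(545/4) = 83385/4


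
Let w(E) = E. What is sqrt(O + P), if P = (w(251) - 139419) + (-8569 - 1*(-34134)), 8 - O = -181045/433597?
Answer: I*sqrt(21356503782901490)/433597 ≈ 337.04*I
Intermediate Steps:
O = 3649821/433597 (O = 8 - (-181045)/433597 = 8 - 1*(-181045/433597) = 8 + 181045/433597 = 3649821/433597 ≈ 8.4175)
P = -113603 (P = (251 - 139419) + (-8569 - 1*(-34134)) = -139168 + (-8569 + 34134) = -139168 + 25565 = -113603)
sqrt(O + P) = sqrt(3649821/433597 - 113603) = sqrt(-49254270170/433597) = I*sqrt(21356503782901490)/433597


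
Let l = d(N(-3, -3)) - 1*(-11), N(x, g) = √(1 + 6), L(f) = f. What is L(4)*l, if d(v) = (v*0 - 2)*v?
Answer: 44 - 8*√7 ≈ 22.834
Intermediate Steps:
N(x, g) = √7
d(v) = -2*v (d(v) = (0 - 2)*v = -2*v)
l = 11 - 2*√7 (l = -2*√7 - 1*(-11) = -2*√7 + 11 = 11 - 2*√7 ≈ 5.7085)
L(4)*l = 4*(11 - 2*√7) = 44 - 8*√7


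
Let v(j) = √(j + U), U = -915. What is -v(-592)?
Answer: -I*√1507 ≈ -38.82*I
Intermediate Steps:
v(j) = √(-915 + j) (v(j) = √(j - 915) = √(-915 + j))
-v(-592) = -√(-915 - 592) = -√(-1507) = -I*√1507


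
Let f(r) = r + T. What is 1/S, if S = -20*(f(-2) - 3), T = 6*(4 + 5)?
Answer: -1/980 ≈ -0.0010204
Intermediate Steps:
T = 54 (T = 6*9 = 54)
f(r) = 54 + r (f(r) = r + 54 = 54 + r)
S = -980 (S = -20*((54 - 2) - 3) = -20*(52 - 3) = -20*49 = -10*98 = -980)
1/S = 1/(-980) = -1/980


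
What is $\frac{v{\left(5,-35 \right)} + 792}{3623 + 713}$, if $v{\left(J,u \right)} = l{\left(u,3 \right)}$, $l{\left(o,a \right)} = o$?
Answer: $\frac{757}{4336} \approx 0.17458$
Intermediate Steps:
$v{\left(J,u \right)} = u$
$\frac{v{\left(5,-35 \right)} + 792}{3623 + 713} = \frac{-35 + 792}{3623 + 713} = \frac{757}{4336}$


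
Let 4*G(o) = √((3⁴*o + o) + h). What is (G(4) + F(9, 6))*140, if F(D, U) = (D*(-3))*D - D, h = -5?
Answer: -35280 + 35*√323 ≈ -34651.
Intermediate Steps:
G(o) = √(-5 + 82*o)/4 (G(o) = √((3⁴*o + o) - 5)/4 = √((81*o + o) - 5)/4 = √(82*o - 5)/4 = √(-5 + 82*o)/4)
F(D, U) = -D - 3*D² (F(D, U) = (-3*D)*D - D = -3*D² - D = -D - 3*D²)
(G(4) + F(9, 6))*140 = (√(-5 + 82*4)/4 - 1*9*(1 + 3*9))*140 = (√(-5 + 328)/4 - 1*9*(1 + 27))*140 = (√323/4 - 1*9*28)*140 = (√323/4 - 252)*140 = (-252 + √323/4)*140 = -35280 + 35*√323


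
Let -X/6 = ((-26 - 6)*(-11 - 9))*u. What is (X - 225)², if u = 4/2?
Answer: 62489025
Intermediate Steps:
u = 2 (u = 4*(½) = 2)
X = -7680 (X = -6*(-26 - 6)*(-11 - 9)*2 = -6*(-32*(-20))*2 = -3840*2 = -6*1280 = -7680)
(X - 225)² = (-7680 - 225)² = (-7905)² = 62489025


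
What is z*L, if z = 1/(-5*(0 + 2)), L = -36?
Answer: 18/5 ≈ 3.6000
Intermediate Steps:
z = -⅒ (z = 1/(-5*2) = 1/(-10) = -⅒ ≈ -0.10000)
z*L = -⅒*(-36) = 18/5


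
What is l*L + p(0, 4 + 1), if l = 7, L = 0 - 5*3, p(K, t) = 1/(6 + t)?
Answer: -1154/11 ≈ -104.91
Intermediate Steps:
L = -15 (L = 0 - 15 = -15)
l*L + p(0, 4 + 1) = 7*(-15) + 1/(6 + (4 + 1)) = -105 + 1/(6 + 5) = -105 + 1/11 = -1154/11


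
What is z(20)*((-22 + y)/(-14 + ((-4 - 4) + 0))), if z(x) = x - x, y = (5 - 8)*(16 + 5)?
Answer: 0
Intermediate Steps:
y = -63 (y = -3*21 = -63)
z(x) = 0
z(20)*((-22 + y)/(-14 + ((-4 - 4) + 0))) = 0*((-22 - 63)/(-14 + ((-4 - 4) + 0))) = 0*(-85/(-14 + (-8 + 0))) = 0*(-85/(-14 - 8)) = 0*(-85/(-22)) = 0*(-85*(-1/22)) = 0*(85/22) = 0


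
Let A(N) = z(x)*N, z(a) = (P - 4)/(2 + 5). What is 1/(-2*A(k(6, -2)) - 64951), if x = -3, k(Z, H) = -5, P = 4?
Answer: -1/64951 ≈ -1.5396e-5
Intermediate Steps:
z(a) = 0 (z(a) = (4 - 4)/(2 + 5) = 0/7 = 0*(⅐) = 0)
A(N) = 0 (A(N) = 0*N = 0)
1/(-2*A(k(6, -2)) - 64951) = 1/(-2*0 - 64951) = 1/(0 - 64951) = 1/(-64951) = -1/64951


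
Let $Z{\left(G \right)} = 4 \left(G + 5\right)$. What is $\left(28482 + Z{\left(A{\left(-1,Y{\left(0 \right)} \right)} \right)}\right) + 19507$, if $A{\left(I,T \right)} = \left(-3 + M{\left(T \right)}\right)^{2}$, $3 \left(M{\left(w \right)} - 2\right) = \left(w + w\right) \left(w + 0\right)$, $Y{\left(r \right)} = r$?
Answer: $48013$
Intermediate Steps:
$M{\left(w \right)} = 2 + \frac{2 w^{2}}{3}$ ($M{\left(w \right)} = 2 + \frac{\left(w + w\right) \left(w + 0\right)}{3} = 2 + \frac{2 w w}{3} = 2 + \frac{2 w^{2}}{3}$)
$A{\left(I,T \right)} = \left(-1 + \frac{2 T^{2}}{3}\right)^{2}$ ($A{\left(I,T \right)} = \left(-3 + \left(2 + \frac{2 T^{2}}{3}\right)\right)^{2} = \left(-1 + \frac{2 T^{2}}{3}\right)^{2}$)
$Z{\left(G \right)} = 20 + 4 G$ ($Z{\left(G \right)} = 4 \left(5 + G\right) = 20 + 4 G$)
$\left(28482 + Z{\left(A{\left(-1,Y{\left(0 \right)} \right)} \right)}\right) + 19507 = \left(28482 + \left(20 + 4 \frac{\left(-3 + 2 \cdot 0^{2}\right)^{2}}{9}\right)\right) + 19507 = \left(28482 + \left(20 + 4 \frac{\left(-3 + 2 \cdot 0\right)^{2}}{9}\right)\right) + 19507 = \left(28482 + \left(20 + 4 \frac{\left(-3 + 0\right)^{2}}{9}\right)\right) + 19507 = \left(28482 + \left(20 + 4 \frac{\left(-3\right)^{2}}{9}\right)\right) + 19507 = \left(28482 + \left(20 + 4 \cdot \frac{1}{9} \cdot 9\right)\right) + 19507 = \left(28482 + \left(20 + 4 \cdot 1\right)\right) + 19507 = \left(28482 + \left(20 + 4\right)\right) + 19507 = \left(28482 + 24\right) + 19507 = 28506 + 19507 = 48013$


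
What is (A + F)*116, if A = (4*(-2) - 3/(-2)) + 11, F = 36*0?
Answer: 522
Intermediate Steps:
F = 0
A = 9/2 (A = (-8 - 3*(-½)) + 11 = (-8 + 3/2) + 11 = -13/2 + 11 = 9/2 ≈ 4.5000)
(A + F)*116 = (9/2 + 0)*116 = (9/2)*116 = 522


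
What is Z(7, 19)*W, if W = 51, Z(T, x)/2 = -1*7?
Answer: -714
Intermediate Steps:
Z(T, x) = -14 (Z(T, x) = 2*(-1*7) = 2*(-7) = -14)
Z(7, 19)*W = -14*51 = -714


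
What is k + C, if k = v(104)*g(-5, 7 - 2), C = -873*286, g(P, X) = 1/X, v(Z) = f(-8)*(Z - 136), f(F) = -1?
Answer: -1248358/5 ≈ -2.4967e+5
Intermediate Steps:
v(Z) = 136 - Z (v(Z) = -(Z - 136) = -(-136 + Z) = 136 - Z)
C = -249678
k = 32/5 (k = (136 - 1*104)/(7 - 2) = (136 - 104)/5 = 32*(⅕) = 32/5 ≈ 6.4000)
k + C = 32/5 - 249678 = -1248358/5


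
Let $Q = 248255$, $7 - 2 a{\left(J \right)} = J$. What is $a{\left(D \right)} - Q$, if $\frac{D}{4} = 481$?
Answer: $- \frac{498427}{2} \approx -2.4921 \cdot 10^{5}$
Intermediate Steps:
$D = 1924$ ($D = 4 \cdot 481 = 1924$)
$a{\left(J \right)} = \frac{7}{2} - \frac{J}{2}$
$a{\left(D \right)} - Q = \left(\frac{7}{2} - 962\right) - 248255 = - \frac{1917}{2} - 248255 = - \frac{498427}{2}$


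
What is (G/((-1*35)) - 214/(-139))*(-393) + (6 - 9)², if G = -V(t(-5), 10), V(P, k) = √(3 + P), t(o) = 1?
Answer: -3009039/4865 ≈ -618.51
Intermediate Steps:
G = -2 (G = -√(3 + 1) = -√4 = -1*2 = -2)
(G/((-1*35)) - 214/(-139))*(-393) + (6 - 9)² = (-2/((-1*35)) - 214/(-139))*(-393) + (6 - 9)² = (-2/(-35) - 214*(-1/139))*(-393) + (-3)² = (-2*(-1/35) + 214/139)*(-393) + 9 = (2/35 + 214/139)*(-393) + 9 = (7768/4865)*(-393) + 9 = -3052824/4865 + 9 = -3009039/4865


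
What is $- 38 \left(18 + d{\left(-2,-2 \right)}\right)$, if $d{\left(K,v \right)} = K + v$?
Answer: $-532$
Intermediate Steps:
$- 38 \left(18 + d{\left(-2,-2 \right)}\right) = - 38 \left(18 - 4\right) = \left(-38\right) 14 = -532$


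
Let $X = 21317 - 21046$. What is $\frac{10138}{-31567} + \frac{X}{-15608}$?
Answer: $- \frac{166788561}{492697736} \approx -0.33852$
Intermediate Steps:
$X = 271$
$\frac{10138}{-31567} + \frac{X}{-15608} = \frac{10138}{-31567} + \frac{271}{-15608} = 10138 \left(- \frac{1}{31567}\right) + 271 \left(- \frac{1}{15608}\right) = - \frac{10138}{31567} - \frac{271}{15608} = - \frac{166788561}{492697736}$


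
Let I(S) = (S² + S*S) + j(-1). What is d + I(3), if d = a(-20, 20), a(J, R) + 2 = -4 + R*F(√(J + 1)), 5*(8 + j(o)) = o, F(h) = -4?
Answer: -381/5 ≈ -76.200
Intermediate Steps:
j(o) = -8 + o/5
I(S) = -41/5 + 2*S² (I(S) = (S² + S*S) + (-8 + (⅕)*(-1)) = (S² + S²) + (-8 - ⅕) = 2*S² - 41/5 = -41/5 + 2*S²)
a(J, R) = -6 - 4*R (a(J, R) = -2 + (-4 + R*(-4)) = -2 + (-4 - 4*R) = -6 - 4*R)
d = -86 (d = -6 - 4*20 = -6 - 80 = -86)
d + I(3) = -86 + (-41/5 + 2*3²) = -86 + (-41/5 + 2*9) = -86 + (-41/5 + 18) = -86 + 49/5 = -381/5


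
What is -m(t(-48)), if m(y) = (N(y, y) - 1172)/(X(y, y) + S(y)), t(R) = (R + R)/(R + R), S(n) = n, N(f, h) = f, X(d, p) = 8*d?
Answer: 1171/9 ≈ 130.11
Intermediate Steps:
t(R) = 1 (t(R) = (2*R)/((2*R)) = (2*R)*(1/(2*R)) = 1)
m(y) = (-1172 + y)/(9*y) (m(y) = (y - 1172)/(8*y + y) = (-1172 + y)/((9*y)) = (-1172 + y)*(1/(9*y)) = (-1172 + y)/(9*y))
-m(t(-48)) = -(-1172 + 1)/(9*1) = -(-1171)/9 = -1*(-1171/9) = 1171/9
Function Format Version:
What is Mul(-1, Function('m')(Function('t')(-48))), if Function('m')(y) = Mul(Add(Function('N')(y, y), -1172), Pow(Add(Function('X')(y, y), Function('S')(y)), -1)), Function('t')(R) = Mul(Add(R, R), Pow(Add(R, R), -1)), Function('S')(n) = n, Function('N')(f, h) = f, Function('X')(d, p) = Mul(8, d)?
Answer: Rational(1171, 9) ≈ 130.11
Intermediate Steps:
Function('t')(R) = 1 (Function('t')(R) = Mul(Mul(2, R), Pow(Mul(2, R), -1)) = Mul(Mul(2, R), Mul(Rational(1, 2), Pow(R, -1))) = 1)
Function('m')(y) = Mul(Rational(1, 9), Pow(y, -1), Add(-1172, y)) (Function('m')(y) = Mul(Add(y, -1172), Pow(Add(Mul(8, y), y), -1)) = Mul(Add(-1172, y), Pow(Mul(9, y), -1)) = Mul(Add(-1172, y), Mul(Rational(1, 9), Pow(y, -1))) = Mul(Rational(1, 9), Pow(y, -1), Add(-1172, y)))
Mul(-1, Function('m')(Function('t')(-48))) = Mul(-1, Mul(Rational(1, 9), Pow(1, -1), Add(-1172, 1))) = Mul(-1, Mul(Rational(1, 9), 1, -1171)) = Mul(-1, Rational(-1171, 9)) = Rational(1171, 9)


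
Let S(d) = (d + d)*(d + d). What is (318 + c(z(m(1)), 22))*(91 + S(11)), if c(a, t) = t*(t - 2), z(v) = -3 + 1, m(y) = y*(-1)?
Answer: 435850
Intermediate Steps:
m(y) = -y
z(v) = -2
S(d) = 4*d² (S(d) = (2*d)*(2*d) = 4*d²)
c(a, t) = t*(-2 + t)
(318 + c(z(m(1)), 22))*(91 + S(11)) = (318 + 22*(-2 + 22))*(91 + 4*11²) = (318 + 22*20)*(91 + 4*121) = (318 + 440)*(91 + 484) = 758*575 = 435850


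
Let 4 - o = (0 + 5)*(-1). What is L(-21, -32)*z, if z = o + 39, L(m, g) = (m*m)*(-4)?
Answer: -84672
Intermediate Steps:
L(m, g) = -4*m² (L(m, g) = m²*(-4) = -4*m²)
o = 9 (o = 4 - (0 + 5)*(-1) = 4 - 5*(-1) = 4 - 1*(-5) = 4 + 5 = 9)
z = 48 (z = 9 + 39 = 48)
L(-21, -32)*z = -4*(-21)²*48 = -4*441*48 = -1764*48 = -84672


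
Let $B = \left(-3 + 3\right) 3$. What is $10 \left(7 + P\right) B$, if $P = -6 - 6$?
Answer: $0$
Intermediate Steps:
$P = -12$
$B = 0$ ($B = 0 \cdot 3 = 0$)
$10 \left(7 + P\right) B = 10 \left(7 - 12\right) 0 = 10 \left(-5\right) 0 = \left(-50\right) 0 = 0$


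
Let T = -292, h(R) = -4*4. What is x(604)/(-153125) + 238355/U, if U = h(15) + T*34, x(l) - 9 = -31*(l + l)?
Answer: -36125815959/1522675000 ≈ -23.725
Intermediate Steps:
h(R) = -16
x(l) = 9 - 62*l (x(l) = 9 - 31*(l + l) = 9 - 62*l)
U = -9944 (U = -16 - 292*34 = -16 - 9928 = -9944)
x(604)/(-153125) + 238355/U = (9 - 62*604)/(-153125) + 238355/(-9944) = (9 - 37448)*(-1/153125) + 238355*(-1/9944) = -37439*(-1/153125) - 238355/9944 = 37439/153125 - 238355/9944 = -36125815959/1522675000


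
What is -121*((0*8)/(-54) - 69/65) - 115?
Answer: 874/65 ≈ 13.446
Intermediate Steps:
-121*((0*8)/(-54) - 69/65) - 115 = -121*(0*(-1/54) - 69*1/65) - 115 = -121*(0 - 69/65) - 115 = -121*(-69/65) - 115 = 8349/65 - 115 = 874/65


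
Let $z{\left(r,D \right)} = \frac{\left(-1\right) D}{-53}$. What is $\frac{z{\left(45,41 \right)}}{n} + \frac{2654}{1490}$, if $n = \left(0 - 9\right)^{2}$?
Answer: $\frac{5727356}{3198285} \approx 1.7908$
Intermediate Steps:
$n = 81$ ($n = \left(-9\right)^{2} = 81$)
$z{\left(r,D \right)} = \frac{D}{53}$ ($z{\left(r,D \right)} = - D \left(- \frac{1}{53}\right) = \frac{D}{53}$)
$\frac{z{\left(45,41 \right)}}{n} + \frac{2654}{1490} = \frac{\frac{1}{53} \cdot 41}{81} + \frac{2654}{1490} = \frac{41}{53} \cdot \frac{1}{81} + 2654 \cdot \frac{1}{1490} = \frac{41}{4293} + \frac{1327}{745} = \frac{5727356}{3198285}$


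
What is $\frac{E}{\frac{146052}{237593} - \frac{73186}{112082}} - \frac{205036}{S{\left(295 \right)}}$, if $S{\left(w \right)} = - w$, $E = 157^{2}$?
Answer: $- \frac{96714621614516803}{150255452515} \approx -6.4367 \cdot 10^{5}$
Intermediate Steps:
$E = 24649$
$\frac{E}{\frac{146052}{237593} - \frac{73186}{112082}} - \frac{205036}{S{\left(295 \right)}} = \frac{24649}{\frac{146052}{237593} - \frac{73186}{112082}} - \frac{205036}{\left(-1\right) 295} = \frac{24649}{146052 \cdot \frac{1}{237593} - \frac{36593}{56041}} - \frac{205036}{-295} = \frac{24649}{\frac{146052}{237593} - \frac{36593}{56041}} - - \frac{205036}{295} = \frac{24649}{- \frac{509340517}{13314949313}} + \frac{205036}{295} = 24649 \left(- \frac{13314949313}{509340517}\right) + \frac{205036}{295} = - \frac{328200185616137}{509340517} + \frac{205036}{295} = - \frac{96714621614516803}{150255452515}$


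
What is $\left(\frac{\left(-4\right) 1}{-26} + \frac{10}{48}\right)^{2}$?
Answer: $\frac{12769}{97344} \approx 0.13117$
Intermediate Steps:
$\left(\frac{\left(-4\right) 1}{-26} + \frac{10}{48}\right)^{2} = \left(\left(-4\right) \left(- \frac{1}{26}\right) + 10 \cdot \frac{1}{48}\right)^{2} = \left(\frac{2}{13} + \frac{5}{24}\right)^{2} = \left(\frac{113}{312}\right)^{2} = \frac{12769}{97344}$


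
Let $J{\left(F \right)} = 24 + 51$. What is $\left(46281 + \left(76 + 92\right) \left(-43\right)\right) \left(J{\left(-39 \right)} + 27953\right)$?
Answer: $1094689596$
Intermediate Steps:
$J{\left(F \right)} = 75$
$\left(46281 + \left(76 + 92\right) \left(-43\right)\right) \left(J{\left(-39 \right)} + 27953\right) = \left(46281 + \left(76 + 92\right) \left(-43\right)\right) \left(75 + 27953\right) = \left(46281 + 168 \left(-43\right)\right) 28028 = \left(46281 - 7224\right) 28028 = 39057 \cdot 28028 = 1094689596$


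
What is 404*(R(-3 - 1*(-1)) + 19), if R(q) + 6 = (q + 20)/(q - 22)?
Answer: 4949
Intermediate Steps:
R(q) = -6 + (20 + q)/(-22 + q) (R(q) = -6 + (q + 20)/(q - 22) = -6 + (20 + q)/(-22 + q))
404*(R(-3 - 1*(-1)) + 19) = 404*((152 - 5*(-3 - 1*(-1)))/(-22 + (-3 - 1*(-1))) + 19) = 404*((152 - 5*(-3 + 1))/(-22 + (-3 + 1)) + 19) = 404*((152 - 5*(-2))/(-22 - 2) + 19) = 404*((152 + 10)/(-24) + 19) = 404*(-1/24*162 + 19) = 404*(-27/4 + 19) = 404*(49/4) = 4949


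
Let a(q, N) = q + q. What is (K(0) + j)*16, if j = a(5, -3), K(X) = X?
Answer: 160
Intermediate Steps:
a(q, N) = 2*q
j = 10 (j = 2*5 = 10)
(K(0) + j)*16 = (0 + 10)*16 = 10*16 = 160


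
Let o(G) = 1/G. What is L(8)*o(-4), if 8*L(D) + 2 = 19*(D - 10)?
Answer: 5/4 ≈ 1.2500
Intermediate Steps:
L(D) = -24 + 19*D/8 (L(D) = -¼ + (19*(D - 10))/8 = -¼ + (19*(-10 + D))/8 = -¼ + (-190 + 19*D)/8 = -¼ + (-95/4 + 19*D/8) = -24 + 19*D/8)
L(8)*o(-4) = (-24 + (19/8)*8)/(-4) = (-24 + 19)*(-¼) = -5*(-¼) = 5/4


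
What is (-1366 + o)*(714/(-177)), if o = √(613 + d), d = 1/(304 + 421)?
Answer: 325108/59 - 238*√12888354/8555 ≈ 5410.4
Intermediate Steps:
d = 1/725 ≈ 0.0013793
o = √12888354/145 (o = √(613 + 1/725) = √(444426/725) = √12888354/145 ≈ 24.759)
(-1366 + o)*(714/(-177)) = (-1366 + √12888354/145)*(714/(-177)) = (-1366 + √12888354/145)*(714*(-1/177)) = (-1366 + √12888354/145)*(-238/59) = 325108/59 - 238*√12888354/8555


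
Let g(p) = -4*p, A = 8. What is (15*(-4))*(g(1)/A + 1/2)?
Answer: 0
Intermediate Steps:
(15*(-4))*(g(1)/A + 1/2) = (15*(-4))*(-4*1/8 + 1/2) = -60*(-4*1/8 + 1*(1/2)) = -60*(-1/2 + 1/2) = -60*0 = 0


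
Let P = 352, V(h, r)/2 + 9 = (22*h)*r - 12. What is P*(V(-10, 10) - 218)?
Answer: -1640320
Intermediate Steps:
V(h, r) = -42 + 44*h*r (V(h, r) = -18 + 2*((22*h)*r - 12) = -18 + 2*(22*h*r - 12) = -18 + 2*(-12 + 22*h*r) = -18 + (-24 + 44*h*r) = -42 + 44*h*r)
P*(V(-10, 10) - 218) = 352*((-42 + 44*(-10)*10) - 218) = 352*((-42 - 4400) - 218) = 352*(-4442 - 218) = 352*(-4660) = -1640320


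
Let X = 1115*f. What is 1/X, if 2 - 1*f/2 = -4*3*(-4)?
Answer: -1/102580 ≈ -9.7485e-6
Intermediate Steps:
f = -92 (f = 4 - 2*(-4*3)*(-4) = 4 - (-24)*(-4) = 4 - 2*48 = 4 - 96 = -92)
X = -102580 (X = 1115*(-92) = -102580)
1/X = 1/(-102580) = -1/102580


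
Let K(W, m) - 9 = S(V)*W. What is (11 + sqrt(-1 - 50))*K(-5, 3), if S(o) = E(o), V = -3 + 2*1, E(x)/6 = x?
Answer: 429 + 39*I*sqrt(51) ≈ 429.0 + 278.52*I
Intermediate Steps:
E(x) = 6*x
V = -1 (V = -3 + 2 = -1)
S(o) = 6*o
K(W, m) = 9 - 6*W (K(W, m) = 9 + (6*(-1))*W = 9 - 6*W)
(11 + sqrt(-1 - 50))*K(-5, 3) = (11 + sqrt(-1 - 50))*(9 - 6*(-5)) = (11 + sqrt(-51))*(9 + 30) = (11 + I*sqrt(51))*39 = 429 + 39*I*sqrt(51)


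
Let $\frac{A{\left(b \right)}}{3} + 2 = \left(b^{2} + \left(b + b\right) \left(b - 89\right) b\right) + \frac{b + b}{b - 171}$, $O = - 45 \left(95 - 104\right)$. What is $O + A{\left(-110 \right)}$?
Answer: $- \frac{4049406321}{281} \approx -1.4411 \cdot 10^{7}$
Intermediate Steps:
$O = 405$ ($O = \left(-45\right) \left(-9\right) = 405$)
$A{\left(b \right)} = -6 + 3 b^{2} + \frac{6 b}{-171 + b} + 6 b^{2} \left(-89 + b\right)$ ($A{\left(b \right)} = -6 + 3 \left(\left(b^{2} + \left(b + b\right) \left(b - 89\right) b\right) + \frac{b + b}{b - 171}\right) = -6 + 3 \left(\left(b^{2} + 2 b \left(-89 + b\right) b\right) + \frac{2 b}{-171 + b}\right) = -6 + 3 \left(\left(b^{2} + 2 b^{2} \left(-89 + b\right)\right) + \frac{2 b}{-171 + b}\right) = -6 + 3 \left(b^{2} + \frac{2 b}{-171 + b} + 2 b^{2} \left(-89 + b\right)\right) = -6 + \left(3 b^{2} + \frac{6 b}{-171 + b} + 6 b^{2} \left(-89 + b\right)\right) = -6 + 3 b^{2} + \frac{6 b}{-171 + b} + 6 b^{2} \left(-89 + b\right)$)
$O + A{\left(-110 \right)} = 405 + \frac{3 \left(342 - 519 \left(-110\right)^{3} + 2 \left(-110\right)^{4} + 30267 \left(-110\right)^{2}\right)}{-171 - 110} = 405 + \frac{3 \left(342 - -690789000 + 2 \cdot 146410000 + 30267 \cdot 12100\right)}{-281} = 405 + 3 \left(- \frac{1}{281}\right) \left(342 + 690789000 + 292820000 + 366230700\right) = 405 + 3 \left(- \frac{1}{281}\right) 1349840042 = 405 - \frac{4049520126}{281} = - \frac{4049406321}{281}$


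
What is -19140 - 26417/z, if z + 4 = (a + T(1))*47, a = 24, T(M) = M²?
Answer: -22439357/1171 ≈ -19163.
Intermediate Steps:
z = 1171 (z = -4 + (24 + 1²)*47 = -4 + (24 + 1)*47 = -4 + 25*47 = -4 + 1175 = 1171)
-19140 - 26417/z = -19140 - 26417/1171 = -22439357/1171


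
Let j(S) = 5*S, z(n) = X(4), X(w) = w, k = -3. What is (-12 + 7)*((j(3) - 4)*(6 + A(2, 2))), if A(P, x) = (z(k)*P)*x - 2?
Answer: -1100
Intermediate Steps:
z(n) = 4
A(P, x) = -2 + 4*P*x (A(P, x) = (4*P)*x - 2 = 4*P*x - 2 = -2 + 4*P*x)
(-12 + 7)*((j(3) - 4)*(6 + A(2, 2))) = (-12 + 7)*((5*3 - 4)*(6 + (-2 + 4*2*2))) = -5*(15 - 4)*(6 + (-2 + 16)) = -55*(6 + 14) = -55*20 = -5*220 = -1100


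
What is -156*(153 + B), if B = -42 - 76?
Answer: -5460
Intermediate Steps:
B = -118
-156*(153 + B) = -156*(153 - 118) = -156*35 = -5460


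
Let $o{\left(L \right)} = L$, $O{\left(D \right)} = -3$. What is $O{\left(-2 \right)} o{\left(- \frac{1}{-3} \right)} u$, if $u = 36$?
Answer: $-36$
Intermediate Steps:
$O{\left(-2 \right)} o{\left(- \frac{1}{-3} \right)} u = - 3 \left(- \frac{1}{-3}\right) 36 = - 3 \left(\left(-1\right) \left(- \frac{1}{3}\right)\right) 36 = \left(-3\right) \frac{1}{3} \cdot 36 = \left(-1\right) 36 = -36$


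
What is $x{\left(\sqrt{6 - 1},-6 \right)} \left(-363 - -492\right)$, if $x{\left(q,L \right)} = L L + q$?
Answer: $4644 + 129 \sqrt{5} \approx 4932.5$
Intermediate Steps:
$x{\left(q,L \right)} = q + L^{2}$ ($x{\left(q,L \right)} = L^{2} + q = q + L^{2}$)
$x{\left(\sqrt{6 - 1},-6 \right)} \left(-363 - -492\right) = \left(\sqrt{6 - 1} + \left(-6\right)^{2}\right) \left(-363 - -492\right) = \left(\sqrt{5} + 36\right) \left(-363 + 492\right) = \left(36 + \sqrt{5}\right) 129 = 4644 + 129 \sqrt{5}$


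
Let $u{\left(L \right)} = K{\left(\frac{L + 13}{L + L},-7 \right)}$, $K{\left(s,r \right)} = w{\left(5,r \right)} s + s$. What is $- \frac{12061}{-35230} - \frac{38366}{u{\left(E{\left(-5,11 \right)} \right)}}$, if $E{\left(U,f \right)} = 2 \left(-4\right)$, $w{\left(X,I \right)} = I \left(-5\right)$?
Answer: $\frac{1081415893}{317070} \approx 3410.7$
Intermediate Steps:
$w{\left(X,I \right)} = - 5 I$
$K{\left(s,r \right)} = s - 5 r s$ ($K{\left(s,r \right)} = - 5 r s + s = s - 5 r s$)
$E{\left(U,f \right)} = -8$
$u{\left(L \right)} = \frac{18 \left(13 + L\right)}{L}$ ($u{\left(L \right)} = \frac{L + 13}{L + L} \left(1 - -35\right) = \frac{13 + L}{2 L} \left(1 + 35\right) = \left(13 + L\right) \frac{1}{2 L} 36 = \frac{13 + L}{2 L} 36 = \frac{18 \left(13 + L\right)}{L}$)
$- \frac{12061}{-35230} - \frac{38366}{u{\left(E{\left(-5,11 \right)} \right)}} = - \frac{12061}{-35230} - \frac{38366}{18 + \frac{234}{-8}} = \left(-12061\right) \left(- \frac{1}{35230}\right) - \frac{38366}{18 + 234 \left(- \frac{1}{8}\right)} = \frac{12061}{35230} - \frac{38366}{18 - \frac{117}{4}} = \frac{12061}{35230} - \frac{38366}{- \frac{45}{4}} = \frac{12061}{35230} - - \frac{153464}{45} = \frac{12061}{35230} + \frac{153464}{45} = \frac{1081415893}{317070}$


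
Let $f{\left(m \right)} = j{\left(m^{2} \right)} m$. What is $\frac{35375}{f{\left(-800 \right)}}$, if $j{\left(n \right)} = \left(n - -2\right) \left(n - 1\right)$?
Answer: $- \frac{1415}{13107220479936} \approx -1.0796 \cdot 10^{-10}$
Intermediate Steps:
$j{\left(n \right)} = \left(-1 + n\right) \left(2 + n\right)$ ($j{\left(n \right)} = \left(n + 2\right) \left(-1 + n\right) = \left(2 + n\right) \left(-1 + n\right) = \left(-1 + n\right) \left(2 + n\right)$)
$f{\left(m \right)} = m \left(-2 + m^{2} + m^{4}\right)$ ($f{\left(m \right)} = \left(-2 + m^{2} + \left(m^{2}\right)^{2}\right) m = \left(-2 + m^{2} + m^{4}\right) m = m \left(-2 + m^{2} + m^{4}\right)$)
$\frac{35375}{f{\left(-800 \right)}} = \frac{35375}{\left(-800\right) \left(-2 + \left(-800\right)^{2} + \left(-800\right)^{4}\right)} = \frac{35375}{\left(-800\right) \left(-2 + 640000 + 409600000000\right)} = \frac{35375}{\left(-800\right) 409600639998} = \frac{35375}{-327680511998400} = 35375 \left(- \frac{1}{327680511998400}\right) = - \frac{1415}{13107220479936}$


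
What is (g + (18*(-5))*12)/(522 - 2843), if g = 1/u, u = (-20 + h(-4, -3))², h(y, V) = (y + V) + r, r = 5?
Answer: 522719/1123364 ≈ 0.46532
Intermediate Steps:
h(y, V) = 5 + V + y (h(y, V) = (y + V) + 5 = (V + y) + 5 = 5 + V + y)
u = 484 (u = (-20 + (5 - 3 - 4))² = (-20 - 2)² = (-22)² = 484)
g = 1/484 ≈ 0.0020661
(g + (18*(-5))*12)/(522 - 2843) = (1/484 + (18*(-5))*12)/(522 - 2843) = (1/484 - 90*12)/(-2321) = (1/484 - 1080)*(-1/2321) = -522719/484*(-1/2321) = 522719/1123364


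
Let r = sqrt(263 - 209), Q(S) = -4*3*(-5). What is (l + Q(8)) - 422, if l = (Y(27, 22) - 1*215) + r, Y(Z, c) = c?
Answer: -555 + 3*sqrt(6) ≈ -547.65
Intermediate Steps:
Q(S) = 60 (Q(S) = -12*(-5) = 60)
r = 3*sqrt(6) (r = sqrt(54) = 3*sqrt(6) ≈ 7.3485)
l = -193 + 3*sqrt(6) (l = (22 - 1*215) + 3*sqrt(6) = (22 - 215) + 3*sqrt(6) = -193 + 3*sqrt(6) ≈ -185.65)
(l + Q(8)) - 422 = ((-193 + 3*sqrt(6)) + 60) - 422 = (-133 + 3*sqrt(6)) - 422 = -555 + 3*sqrt(6)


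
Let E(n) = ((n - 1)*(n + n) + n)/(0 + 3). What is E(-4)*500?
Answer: 6000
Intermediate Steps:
E(n) = n/3 + 2*n*(-1 + n)/3 (E(n) = ((-1 + n)*(2*n) + n)/3 = (2*n*(-1 + n) + n)*(⅓) = (n + 2*n*(-1 + n))*(⅓) = n/3 + 2*n*(-1 + n)/3)
E(-4)*500 = ((⅓)*(-4)*(-1 + 2*(-4)))*500 = ((⅓)*(-4)*(-1 - 8))*500 = ((⅓)*(-4)*(-9))*500 = 12*500 = 6000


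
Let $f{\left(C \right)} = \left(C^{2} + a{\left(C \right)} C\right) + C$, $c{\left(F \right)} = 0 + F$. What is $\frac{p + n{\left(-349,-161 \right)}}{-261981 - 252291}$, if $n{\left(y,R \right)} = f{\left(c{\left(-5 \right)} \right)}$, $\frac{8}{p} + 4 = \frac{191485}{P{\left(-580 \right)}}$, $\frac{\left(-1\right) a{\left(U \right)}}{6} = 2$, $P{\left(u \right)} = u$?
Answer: $- \frac{193747}{1245856062} \approx -0.00015551$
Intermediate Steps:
$c{\left(F \right)} = F$
$a{\left(U \right)} = -12$ ($a{\left(U \right)} = \left(-6\right) 2 = -12$)
$p = - \frac{928}{38761}$ ($p = \frac{8}{-4 + \frac{191485}{-580}} = \frac{8}{-4 + 191485 \left(- \frac{1}{580}\right)} = \frac{8}{-4 - \frac{38297}{116}} = \frac{8}{- \frac{38761}{116}} = 8 \left(- \frac{116}{38761}\right) = - \frac{928}{38761} \approx -0.023942$)
$f{\left(C \right)} = C^{2} - 11 C$ ($f{\left(C \right)} = \left(C^{2} - 12 C\right) + C = C^{2} - 11 C$)
$n{\left(y,R \right)} = 80$ ($n{\left(y,R \right)} = - 5 \left(-11 - 5\right) = \left(-5\right) \left(-16\right) = 80$)
$\frac{p + n{\left(-349,-161 \right)}}{-261981 - 252291} = \frac{- \frac{928}{38761} + 80}{-261981 - 252291} = \frac{3099952}{38761 \left(-514272\right)} = \frac{3099952}{38761} \left(- \frac{1}{514272}\right) = - \frac{193747}{1245856062}$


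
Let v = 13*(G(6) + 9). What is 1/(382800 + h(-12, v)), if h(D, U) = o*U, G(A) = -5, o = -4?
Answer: 1/382592 ≈ 2.6137e-6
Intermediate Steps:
v = 52 (v = 13*(-5 + 9) = 13*4 = 52)
h(D, U) = -4*U
1/(382800 + h(-12, v)) = 1/(382800 - 4*52) = 1/(382800 - 208) = 1/382592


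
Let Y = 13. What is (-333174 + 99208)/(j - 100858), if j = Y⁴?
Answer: 233966/72297 ≈ 3.2362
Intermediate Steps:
j = 28561 (j = 13⁴ = 28561)
(-333174 + 99208)/(j - 100858) = (-333174 + 99208)/(28561 - 100858) = -233966/(-72297) = -233966*(-1/72297) = 233966/72297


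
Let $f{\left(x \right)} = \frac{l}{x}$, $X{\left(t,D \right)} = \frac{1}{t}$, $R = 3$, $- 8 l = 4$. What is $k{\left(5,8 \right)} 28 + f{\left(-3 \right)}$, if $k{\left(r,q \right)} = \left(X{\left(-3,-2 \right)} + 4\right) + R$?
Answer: $\frac{1121}{6} \approx 186.83$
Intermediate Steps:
$l = - \frac{1}{2}$ ($l = \left(- \frac{1}{8}\right) 4 = - \frac{1}{2} \approx -0.5$)
$k{\left(r,q \right)} = \frac{20}{3}$ ($k{\left(r,q \right)} = \left(\frac{1}{-3} + 4\right) + 3 = \left(- \frac{1}{3} + 4\right) + 3 = \frac{11}{3} + 3 = \frac{20}{3}$)
$f{\left(x \right)} = - \frac{1}{2 x}$
$k{\left(5,8 \right)} 28 + f{\left(-3 \right)} = \frac{20}{3} \cdot 28 - \frac{1}{2 \left(-3\right)} = \frac{560}{3} - - \frac{1}{6} = \frac{560}{3} + \frac{1}{6} = \frac{1121}{6}$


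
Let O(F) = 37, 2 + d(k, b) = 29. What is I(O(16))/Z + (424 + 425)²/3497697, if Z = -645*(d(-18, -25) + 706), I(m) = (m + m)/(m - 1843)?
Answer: 4884571298788/23702441024745 ≈ 0.20608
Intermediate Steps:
d(k, b) = 27 (d(k, b) = -2 + 29 = 27)
I(m) = 2*m/(-1843 + m) (I(m) = (2*m)/(-1843 + m) = 2*m/(-1843 + m))
Z = -472785 (Z = -645*(27 + 706) = -645*733 = -472785)
I(O(16))/Z + (424 + 425)²/3497697 = (2*37/(-1843 + 37))/(-472785) + (424 + 425)²/3497697 = (2*37/(-1806))*(-1/472785) + 849²*(1/3497697) = (2*37*(-1/1806))*(-1/472785) + 720801*(1/3497697) = -37/903*(-1/472785) + 80089/388633 = 37/426924855 + 80089/388633 = 4884571298788/23702441024745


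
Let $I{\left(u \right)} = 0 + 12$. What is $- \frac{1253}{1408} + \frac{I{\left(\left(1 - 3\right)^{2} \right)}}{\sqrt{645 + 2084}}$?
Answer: $- \frac{1253}{1408} + \frac{12 \sqrt{2729}}{2729} \approx -0.6602$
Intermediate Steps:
$I{\left(u \right)} = 12$
$- \frac{1253}{1408} + \frac{I{\left(\left(1 - 3\right)^{2} \right)}}{\sqrt{645 + 2084}} = - \frac{1253}{1408} + \frac{12}{\sqrt{645 + 2084}} = \left(-1253\right) \frac{1}{1408} + \frac{12}{\sqrt{2729}} = - \frac{1253}{1408} + 12 \frac{\sqrt{2729}}{2729} = - \frac{1253}{1408} + \frac{12 \sqrt{2729}}{2729}$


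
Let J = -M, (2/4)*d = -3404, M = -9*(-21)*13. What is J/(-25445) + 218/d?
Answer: 798589/12373540 ≈ 0.064540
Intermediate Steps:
M = 2457 (M = 189*13 = 2457)
d = -6808 (d = 2*(-3404) = -6808)
J = -2457 (J = -1*2457 = -2457)
J/(-25445) + 218/d = -2457/(-25445) + 218/(-6808) = -2457*(-1/25445) + 218*(-1/6808) = 351/3635 - 109/3404 = 798589/12373540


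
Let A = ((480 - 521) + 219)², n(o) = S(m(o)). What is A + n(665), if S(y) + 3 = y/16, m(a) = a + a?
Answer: 254113/8 ≈ 31764.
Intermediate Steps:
m(a) = 2*a
S(y) = -3 + y/16
n(o) = -3 + o/8 (n(o) = -3 + (2*o)/16 = -3 + o/8)
A = 31684 (A = (-41 + 219)² = 178² = 31684)
A + n(665) = 31684 + (-3 + (⅛)*665) = 31684 + (-3 + 665/8) = 31684 + 641/8 = 254113/8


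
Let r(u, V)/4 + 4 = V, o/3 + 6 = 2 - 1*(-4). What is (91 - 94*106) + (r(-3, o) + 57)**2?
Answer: -8192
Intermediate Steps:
o = 0 (o = -18 + 3*(2 - 1*(-4)) = -18 + 3*(2 + 4) = -18 + 3*6 = -18 + 18 = 0)
r(u, V) = -16 + 4*V
(91 - 94*106) + (r(-3, o) + 57)**2 = (91 - 94*106) + ((-16 + 4*0) + 57)**2 = (91 - 9964) + ((-16 + 0) + 57)**2 = -9873 + (-16 + 57)**2 = -9873 + 41**2 = -9873 + 1681 = -8192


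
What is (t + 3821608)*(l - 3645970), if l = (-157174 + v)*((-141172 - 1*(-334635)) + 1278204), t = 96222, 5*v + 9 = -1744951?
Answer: -2918436405357658360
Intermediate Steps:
v = -348992 (v = -9/5 + (⅕)*(-1744951) = -9/5 - 1744951/5 = -348992)
l = -744907798722 (l = (-157174 - 348992)*((-141172 - 1*(-334635)) + 1278204) = -506166*((-141172 + 334635) + 1278204) = -506166*(193463 + 1278204) = -506166*1471667 = -744907798722)
(t + 3821608)*(l - 3645970) = (96222 + 3821608)*(-744907798722 - 3645970) = 3917830*(-744911444692) = -2918436405357658360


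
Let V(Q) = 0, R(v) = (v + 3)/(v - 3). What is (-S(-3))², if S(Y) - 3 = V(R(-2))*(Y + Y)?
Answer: 9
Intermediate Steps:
R(v) = (3 + v)/(-3 + v)
S(Y) = 3 (S(Y) = 3 + 0*(Y + Y) = 3 + 0*(2*Y) = 3 + 0 = 3)
(-S(-3))² = (-1*3)² = (-3)² = 9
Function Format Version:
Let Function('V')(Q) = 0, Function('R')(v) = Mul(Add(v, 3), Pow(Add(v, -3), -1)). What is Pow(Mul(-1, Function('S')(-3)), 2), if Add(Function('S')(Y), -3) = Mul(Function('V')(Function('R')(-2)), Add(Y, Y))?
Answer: 9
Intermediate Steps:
Function('R')(v) = Mul(Pow(Add(-3, v), -1), Add(3, v)) (Function('R')(v) = Mul(Add(3, v), Pow(Add(-3, v), -1)) = Mul(Pow(Add(-3, v), -1), Add(3, v)))
Function('S')(Y) = 3 (Function('S')(Y) = Add(3, Mul(0, Add(Y, Y))) = Add(3, Mul(0, Mul(2, Y))) = Add(3, 0) = 3)
Pow(Mul(-1, Function('S')(-3)), 2) = Pow(Mul(-1, 3), 2) = Pow(-3, 2) = 9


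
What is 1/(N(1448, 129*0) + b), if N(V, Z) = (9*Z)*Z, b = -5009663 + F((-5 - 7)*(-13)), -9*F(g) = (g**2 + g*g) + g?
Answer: -3/15045265 ≈ -1.9940e-7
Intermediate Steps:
F(g) = -2*g**2/9 - g/9 (F(g) = -((g**2 + g*g) + g)/9 = -((g**2 + g**2) + g)/9 = -(2*g**2 + g)/9 = -(g + 2*g**2)/9 = -2*g**2/9 - g/9)
b = -15045265/3 (b = -5009663 - (-5 - 7)*(-13)*(1 + 2*((-5 - 7)*(-13)))/9 = -5009663 - (-12*(-13))*(1 + 2*(-12*(-13)))/9 = -5009663 - 1/9*156*(1 + 2*156) = -5009663 - 1/9*156*(1 + 312) = -5009663 - 1/9*156*313 = -5009663 - 16276/3 = -15045265/3 ≈ -5.0151e+6)
N(V, Z) = 9*Z**2
1/(N(1448, 129*0) + b) = 1/(9*(129*0)**2 - 15045265/3) = 1/(9*0**2 - 15045265/3) = 1/(9*0 - 15045265/3) = 1/(0 - 15045265/3) = 1/(-15045265/3) = -3/15045265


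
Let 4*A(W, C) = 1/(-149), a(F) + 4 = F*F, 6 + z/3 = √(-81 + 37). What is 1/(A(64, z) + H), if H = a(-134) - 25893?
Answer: -596/4732837 ≈ -0.00012593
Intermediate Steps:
z = -18 + 6*I*√11 (z = -18 + 3*√(-81 + 37) = -18 + 3*√(-44) = -18 + 3*(2*I*√11) = -18 + 6*I*√11 ≈ -18.0 + 19.9*I)
a(F) = -4 + F² (a(F) = -4 + F*F = -4 + F²)
A(W, C) = -1/596 (A(W, C) = (¼)/(-149) = (¼)*(-1/149) = -1/596)
H = -7941 (H = (-4 + (-134)²) - 25893 = (-4 + 17956) - 25893 = 17952 - 25893 = -7941)
1/(A(64, z) + H) = 1/(-1/596 - 7941) = 1/(-4732837/596) = -596/4732837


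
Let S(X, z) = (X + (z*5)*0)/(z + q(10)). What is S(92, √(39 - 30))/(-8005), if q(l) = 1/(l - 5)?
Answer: -23/6404 ≈ -0.0035915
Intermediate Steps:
q(l) = 1/(-5 + l)
S(X, z) = X/(⅕ + z) (S(X, z) = (X + (z*5)*0)/(z + 1/(-5 + 10)) = (X + (5*z)*0)/(z + 1/5) = (X + 0)/(z + ⅕) = X/(⅕ + z))
S(92, √(39 - 30))/(-8005) = (5*92/(1 + 5*√(39 - 30)))/(-8005) = (5*92/(1 + 5*√9))*(-1/8005) = (5*92/(1 + 5*3))*(-1/8005) = (5*92/(1 + 15))*(-1/8005) = (5*92/16)*(-1/8005) = (5*92*(1/16))*(-1/8005) = (115/4)*(-1/8005) = -23/6404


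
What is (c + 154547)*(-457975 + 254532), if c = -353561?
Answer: 40488005202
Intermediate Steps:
(c + 154547)*(-457975 + 254532) = (-353561 + 154547)*(-457975 + 254532) = -199014*(-203443) = 40488005202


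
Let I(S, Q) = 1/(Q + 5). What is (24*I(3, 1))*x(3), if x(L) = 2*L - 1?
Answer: 20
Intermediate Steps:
I(S, Q) = 1/(5 + Q)
x(L) = -1 + 2*L
(24*I(3, 1))*x(3) = (24/(5 + 1))*(-1 + 2*3) = (24/6)*(-1 + 6) = (24*(1/6))*5 = 4*5 = 20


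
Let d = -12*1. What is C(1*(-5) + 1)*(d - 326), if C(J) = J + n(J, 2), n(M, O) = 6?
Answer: -676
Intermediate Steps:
d = -12
C(J) = 6 + J (C(J) = J + 6 = 6 + J)
C(1*(-5) + 1)*(d - 326) = (6 + (1*(-5) + 1))*(-12 - 326) = (6 + (-5 + 1))*(-338) = (6 - 4)*(-338) = 2*(-338) = -676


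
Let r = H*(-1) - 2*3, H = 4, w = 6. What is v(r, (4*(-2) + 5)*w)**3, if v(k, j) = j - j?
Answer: 0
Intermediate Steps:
r = -10 (r = 4*(-1) - 2*3 = -4 - 6 = -10)
v(k, j) = 0
v(r, (4*(-2) + 5)*w)**3 = 0**3 = 0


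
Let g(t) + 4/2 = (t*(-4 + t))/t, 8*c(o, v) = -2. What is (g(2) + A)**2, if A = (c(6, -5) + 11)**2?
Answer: 3186225/256 ≈ 12446.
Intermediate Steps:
c(o, v) = -1/4 (c(o, v) = (1/8)*(-2) = -1/4)
g(t) = -6 + t (g(t) = -2 + (t*(-4 + t))/t = -2 + (-4 + t) = -6 + t)
A = 1849/16 (A = (-1/4 + 11)**2 = (43/4)**2 = 1849/16 ≈ 115.56)
(g(2) + A)**2 = ((-6 + 2) + 1849/16)**2 = (-4 + 1849/16)**2 = (1785/16)**2 = 3186225/256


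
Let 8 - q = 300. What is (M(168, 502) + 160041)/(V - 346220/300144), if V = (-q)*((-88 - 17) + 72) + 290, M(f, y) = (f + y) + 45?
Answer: -12062487216/701373011 ≈ -17.198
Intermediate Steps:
q = -292 (q = 8 - 1*300 = 8 - 300 = -292)
M(f, y) = 45 + f + y
V = -9346 (V = (-1*(-292))*((-88 - 17) + 72) + 290 = 292*(-105 + 72) + 290 = 292*(-33) + 290 = -9636 + 290 = -9346)
(M(168, 502) + 160041)/(V - 346220/300144) = ((45 + 168 + 502) + 160041)/(-9346 - 346220/300144) = (715 + 160041)/(-9346 - 346220*1/300144) = 160756/(-9346 - 86555/75036) = 160756/(-701373011/75036) = 160756*(-75036/701373011) = -12062487216/701373011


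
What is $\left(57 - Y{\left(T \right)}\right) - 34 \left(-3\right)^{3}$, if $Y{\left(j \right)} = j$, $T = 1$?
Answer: $974$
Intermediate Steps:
$\left(57 - Y{\left(T \right)}\right) - 34 \left(-3\right)^{3} = \left(57 - 1\right) - 34 \left(-3\right)^{3} = \left(57 - 1\right) - -918 = 56 + 918 = 974$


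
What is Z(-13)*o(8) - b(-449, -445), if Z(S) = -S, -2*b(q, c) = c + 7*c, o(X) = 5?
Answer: -1715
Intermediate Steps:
b(q, c) = -4*c (b(q, c) = -(c + 7*c)/2 = -4*c)
Z(-13)*o(8) - b(-449, -445) = -1*(-13)*5 - (-4)*(-445) = 13*5 - 1*1780 = 65 - 1780 = -1715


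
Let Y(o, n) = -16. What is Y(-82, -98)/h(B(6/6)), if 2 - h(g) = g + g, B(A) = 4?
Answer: 8/3 ≈ 2.6667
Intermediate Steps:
h(g) = 2 - 2*g (h(g) = 2 - (g + g) = 2 - 2*g)
Y(-82, -98)/h(B(6/6)) = -16/(2 - 2*4) = -16/(2 - 8) = -16/(-6) = -16*(-⅙) = 8/3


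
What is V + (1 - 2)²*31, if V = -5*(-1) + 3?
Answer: 39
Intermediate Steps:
V = 8 (V = 5 + 3 = 8)
V + (1 - 2)²*31 = 8 + (1 - 2)²*31 = 8 + (-1)²*31 = 8 + 1*31 = 8 + 31 = 39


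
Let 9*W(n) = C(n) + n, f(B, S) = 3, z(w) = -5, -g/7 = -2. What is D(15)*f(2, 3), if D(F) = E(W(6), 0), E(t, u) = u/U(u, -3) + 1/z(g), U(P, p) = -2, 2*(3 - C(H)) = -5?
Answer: -⅗ ≈ -0.60000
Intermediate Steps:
g = 14 (g = -7*(-2) = 14)
C(H) = 11/2 (C(H) = 3 - ½*(-5) = 3 + 5/2 = 11/2)
W(n) = 11/18 + n/9 (W(n) = (11/2 + n)/9 = 11/18 + n/9)
E(t, u) = -⅕ - u/2 (E(t, u) = u/(-2) + 1/(-5) = u*(-½) + 1*(-⅕) = -u/2 - ⅕ = -⅕ - u/2)
D(F) = -⅕ (D(F) = -⅕ - ½*0 = -⅕ + 0 = -⅕)
D(15)*f(2, 3) = -⅕*3 = -⅗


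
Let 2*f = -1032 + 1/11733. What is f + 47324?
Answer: 1098396529/23466 ≈ 46808.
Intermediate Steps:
f = -12108455/23466 (f = (-1032 + 1/11733)/2 = (1/2)*(-12108455/11733) = -12108455/23466 ≈ -516.00)
f + 47324 = -12108455/23466 + 47324 = 1098396529/23466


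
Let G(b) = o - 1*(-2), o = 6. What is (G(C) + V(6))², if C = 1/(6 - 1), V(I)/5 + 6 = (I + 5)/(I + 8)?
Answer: 64009/196 ≈ 326.58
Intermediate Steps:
V(I) = -30 + 5*(5 + I)/(8 + I) (V(I) = -30 + 5*((I + 5)/(I + 8)) = -30 + 5*((5 + I)/(8 + I)) = -30 + 5*(5 + I)/(8 + I))
C = ⅕ (C = 1/5 = ⅕ ≈ 0.20000)
G(b) = 8 (G(b) = 6 - 1*(-2) = 6 + 2 = 8)
(G(C) + V(6))² = (8 + 5*(-43 - 5*6)/(8 + 6))² = (8 + 5*(-43 - 30)/14)² = (8 + 5*(1/14)*(-73))² = (8 - 365/14)² = (-253/14)² = 64009/196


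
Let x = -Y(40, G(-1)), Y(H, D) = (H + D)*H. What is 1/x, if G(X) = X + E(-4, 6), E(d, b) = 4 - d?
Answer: -1/1880 ≈ -0.00053191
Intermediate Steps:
G(X) = 8 + X (G(X) = X + (4 - 1*(-4)) = X + (4 + 4) = X + 8 = 8 + X)
Y(H, D) = H*(D + H) (Y(H, D) = (D + H)*H = H*(D + H))
x = -1880 (x = -40*((8 - 1) + 40) = -40*(7 + 40) = -40*47 = -1*1880 = -1880)
1/x = 1/(-1880) = -1/1880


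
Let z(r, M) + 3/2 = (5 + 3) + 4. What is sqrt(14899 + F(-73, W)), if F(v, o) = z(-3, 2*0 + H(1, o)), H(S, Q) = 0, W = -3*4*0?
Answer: sqrt(59638)/2 ≈ 122.10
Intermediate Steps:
W = 0 (W = -12*0 = 0)
z(r, M) = 21/2 (z(r, M) = -3/2 + ((5 + 3) + 4) = -3/2 + (8 + 4) = -3/2 + 12 = 21/2)
F(v, o) = 21/2
sqrt(14899 + F(-73, W)) = sqrt(14899 + 21/2) = sqrt(29819/2) = sqrt(59638)/2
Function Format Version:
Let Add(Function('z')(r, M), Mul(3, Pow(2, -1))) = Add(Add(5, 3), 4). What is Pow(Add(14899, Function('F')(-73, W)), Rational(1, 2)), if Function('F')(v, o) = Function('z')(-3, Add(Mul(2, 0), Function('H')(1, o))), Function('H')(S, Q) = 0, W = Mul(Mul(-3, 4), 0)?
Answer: Mul(Rational(1, 2), Pow(59638, Rational(1, 2))) ≈ 122.10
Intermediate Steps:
W = 0 (W = Mul(-12, 0) = 0)
Function('z')(r, M) = Rational(21, 2) (Function('z')(r, M) = Add(Rational(-3, 2), Add(Add(5, 3), 4)) = Add(Rational(-3, 2), Add(8, 4)) = Add(Rational(-3, 2), 12) = Rational(21, 2))
Function('F')(v, o) = Rational(21, 2)
Pow(Add(14899, Function('F')(-73, W)), Rational(1, 2)) = Pow(Add(14899, Rational(21, 2)), Rational(1, 2)) = Pow(Rational(29819, 2), Rational(1, 2)) = Mul(Rational(1, 2), Pow(59638, Rational(1, 2)))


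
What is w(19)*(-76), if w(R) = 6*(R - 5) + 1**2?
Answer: -6460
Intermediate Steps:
w(R) = -29 + 6*R (w(R) = 6*(-5 + R) + 1 = (-30 + 6*R) + 1 = -29 + 6*R)
w(19)*(-76) = (-29 + 6*19)*(-76) = (-29 + 114)*(-76) = 85*(-76) = -6460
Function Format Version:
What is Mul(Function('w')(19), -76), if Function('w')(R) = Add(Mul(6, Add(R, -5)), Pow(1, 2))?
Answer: -6460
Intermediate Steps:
Function('w')(R) = Add(-29, Mul(6, R)) (Function('w')(R) = Add(Mul(6, Add(-5, R)), 1) = Add(Add(-30, Mul(6, R)), 1) = Add(-29, Mul(6, R)))
Mul(Function('w')(19), -76) = Mul(Add(-29, Mul(6, 19)), -76) = Mul(Add(-29, 114), -76) = Mul(85, -76) = -6460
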